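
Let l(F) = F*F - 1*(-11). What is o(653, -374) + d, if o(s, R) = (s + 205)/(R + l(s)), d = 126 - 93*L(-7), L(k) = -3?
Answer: 86274744/213023 ≈ 405.00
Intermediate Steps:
l(F) = 11 + F² (l(F) = F² + 11 = 11 + F²)
d = 405 (d = 126 - 93*(-3) = 126 + 279 = 405)
o(s, R) = (205 + s)/(11 + R + s²) (o(s, R) = (s + 205)/(R + (11 + s²)) = (205 + s)/(11 + R + s²))
o(653, -374) + d = (205 + 653)/(11 - 374 + 653²) + 405 = 858/(11 - 374 + 426409) + 405 = 858/426046 + 405 = (1/426046)*858 + 405 = 429/213023 + 405 = 86274744/213023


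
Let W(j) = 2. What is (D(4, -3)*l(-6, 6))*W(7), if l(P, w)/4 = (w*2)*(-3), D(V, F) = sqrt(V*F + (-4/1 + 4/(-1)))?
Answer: -576*I*sqrt(5) ≈ -1288.0*I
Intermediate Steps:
D(V, F) = sqrt(-8 + F*V) (D(V, F) = sqrt(F*V + (-4*1 + 4*(-1))) = sqrt(F*V + (-4 - 4)) = sqrt(F*V - 8) = sqrt(-8 + F*V))
l(P, w) = -24*w (l(P, w) = 4*((w*2)*(-3)) = 4*((2*w)*(-3)) = 4*(-6*w) = -24*w)
(D(4, -3)*l(-6, 6))*W(7) = (sqrt(-8 - 3*4)*(-24*6))*2 = (sqrt(-8 - 12)*(-144))*2 = (sqrt(-20)*(-144))*2 = ((2*I*sqrt(5))*(-144))*2 = -288*I*sqrt(5)*2 = -576*I*sqrt(5)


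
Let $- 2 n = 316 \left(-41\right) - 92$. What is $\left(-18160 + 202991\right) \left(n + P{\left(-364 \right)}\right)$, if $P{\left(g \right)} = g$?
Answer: $1138558960$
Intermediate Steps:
$n = 6524$ ($n = - \frac{316 \left(-41\right) - 92}{2} = - \frac{-12956 - 92}{2} = \left(- \frac{1}{2}\right) \left(-13048\right) = 6524$)
$\left(-18160 + 202991\right) \left(n + P{\left(-364 \right)}\right) = \left(-18160 + 202991\right) \left(6524 - 364\right) = 184831 \cdot 6160 = 1138558960$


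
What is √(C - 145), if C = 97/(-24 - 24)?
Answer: I*√21171/12 ≈ 12.125*I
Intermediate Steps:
C = -97/48 (C = 97/(-48) = -1/48*97 = -97/48 ≈ -2.0208)
√(C - 145) = √(-97/48 - 145) = √(-7057/48) = I*√21171/12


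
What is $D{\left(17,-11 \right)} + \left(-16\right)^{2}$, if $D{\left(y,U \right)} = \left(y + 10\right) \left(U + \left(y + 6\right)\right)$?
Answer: $580$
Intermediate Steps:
$D{\left(y,U \right)} = \left(10 + y\right) \left(6 + U + y\right)$ ($D{\left(y,U \right)} = \left(10 + y\right) \left(U + \left(6 + y\right)\right) = \left(10 + y\right) \left(6 + U + y\right)$)
$D{\left(17,-11 \right)} + \left(-16\right)^{2} = \left(60 + 17^{2} + 10 \left(-11\right) + 16 \cdot 17 - 187\right) + \left(-16\right)^{2} = \left(60 + 289 - 110 + 272 - 187\right) + 256 = 324 + 256 = 580$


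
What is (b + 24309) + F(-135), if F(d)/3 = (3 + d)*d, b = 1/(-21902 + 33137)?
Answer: 873734716/11235 ≈ 77769.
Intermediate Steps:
b = 1/11235 ≈ 8.9008e-5
F(d) = 3*d*(3 + d) (F(d) = 3*((3 + d)*d) = 3*(d*(3 + d)) = 3*d*(3 + d))
(b + 24309) + F(-135) = (1/11235 + 24309) + 3*(-135)*(3 - 135) = 273111616/11235 + 3*(-135)*(-132) = 273111616/11235 + 53460 = 873734716/11235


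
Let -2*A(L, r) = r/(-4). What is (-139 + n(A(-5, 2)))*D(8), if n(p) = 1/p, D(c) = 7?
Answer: -945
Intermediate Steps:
A(L, r) = r/8 (A(L, r) = -r/(2*(-4)) = -r*(-1)/(2*4) = -(-1)*r/8 = r/8)
(-139 + n(A(-5, 2)))*D(8) = (-139 + 1/((⅛)*2))*7 = (-139 + 1/(¼))*7 = (-139 + 4)*7 = -135*7 = -945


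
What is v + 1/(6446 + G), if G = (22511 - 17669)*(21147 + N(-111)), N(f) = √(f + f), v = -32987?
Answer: 3*(-53241018*√222 + 1125958685713*I)/(2*(-51200110*I + 2421*√222)) ≈ -32987.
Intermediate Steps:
N(f) = √2*√f (N(f) = √(2*f) = √2*√f)
G = 102393774 + 4842*I*√222 (G = (22511 - 17669)*(21147 + √2*√(-111)) = 4842*(21147 + √2*(I*√111)) = 4842*(21147 + I*√222) = 102393774 + 4842*I*√222 ≈ 1.0239e+8 + 72144.0*I)
v + 1/(6446 + G) = -32987 + 1/(6446 + (102393774 + 4842*I*√222)) = -32987 + 1/(102400220 + 4842*I*√222)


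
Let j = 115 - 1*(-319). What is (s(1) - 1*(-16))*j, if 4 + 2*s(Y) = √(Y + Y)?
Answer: 6076 + 217*√2 ≈ 6382.9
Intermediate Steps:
s(Y) = -2 + √2*√Y/2 (s(Y) = -2 + √(Y + Y)/2 = -2 + √(2*Y)/2 = -2 + (√2*√Y)/2 = -2 + √2*√Y/2)
j = 434 (j = 115 + 319 = 434)
(s(1) - 1*(-16))*j = ((-2 + √2*√1/2) - 1*(-16))*434 = ((-2 + (½)*√2*1) + 16)*434 = ((-2 + √2/2) + 16)*434 = (14 + √2/2)*434 = 6076 + 217*√2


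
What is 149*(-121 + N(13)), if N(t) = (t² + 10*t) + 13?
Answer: 28459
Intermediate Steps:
N(t) = 13 + t² + 10*t
149*(-121 + N(13)) = 149*(-121 + (13 + 13² + 10*13)) = 149*(-121 + (13 + 169 + 130)) = 149*(-121 + 312) = 149*191 = 28459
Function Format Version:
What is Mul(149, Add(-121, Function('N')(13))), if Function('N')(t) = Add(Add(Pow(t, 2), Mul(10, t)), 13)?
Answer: 28459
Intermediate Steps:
Function('N')(t) = Add(13, Pow(t, 2), Mul(10, t))
Mul(149, Add(-121, Function('N')(13))) = Mul(149, Add(-121, Add(13, Pow(13, 2), Mul(10, 13)))) = Mul(149, Add(-121, Add(13, 169, 130))) = Mul(149, Add(-121, 312)) = Mul(149, 191) = 28459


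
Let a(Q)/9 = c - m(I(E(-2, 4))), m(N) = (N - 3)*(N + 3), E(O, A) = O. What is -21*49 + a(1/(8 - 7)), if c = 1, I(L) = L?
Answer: -975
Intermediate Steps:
m(N) = (-3 + N)*(3 + N)
a(Q) = 54 (a(Q) = 9*(1 - (-9 + (-2)**2)) = 9*(1 - (-9 + 4)) = 9*(1 - 1*(-5)) = 9*(1 + 5) = 9*6 = 54)
-21*49 + a(1/(8 - 7)) = -21*49 + 54 = -1029 + 54 = -975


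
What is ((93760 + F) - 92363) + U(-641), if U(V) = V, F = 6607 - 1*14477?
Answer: -7114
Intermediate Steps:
F = -7870 (F = 6607 - 14477 = -7870)
((93760 + F) - 92363) + U(-641) = ((93760 - 7870) - 92363) - 641 = (85890 - 92363) - 641 = -6473 - 641 = -7114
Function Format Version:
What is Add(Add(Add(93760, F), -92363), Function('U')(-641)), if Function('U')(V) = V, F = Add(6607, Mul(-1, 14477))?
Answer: -7114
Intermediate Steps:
F = -7870 (F = Add(6607, -14477) = -7870)
Add(Add(Add(93760, F), -92363), Function('U')(-641)) = Add(Add(Add(93760, -7870), -92363), -641) = Add(Add(85890, -92363), -641) = Add(-6473, -641) = -7114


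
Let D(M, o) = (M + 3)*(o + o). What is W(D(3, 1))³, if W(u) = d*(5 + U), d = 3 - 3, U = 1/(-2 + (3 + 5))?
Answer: 0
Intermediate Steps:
U = ⅙ (U = 1/(-2 + 8) = 1/6 = ⅙ ≈ 0.16667)
d = 0
D(M, o) = 2*o*(3 + M) (D(M, o) = (3 + M)*(2*o) = 2*o*(3 + M))
W(u) = 0 (W(u) = 0*(5 + ⅙) = 0*(31/6) = 0)
W(D(3, 1))³ = 0³ = 0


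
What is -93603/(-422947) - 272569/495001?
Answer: -68948662240/209359187947 ≈ -0.32933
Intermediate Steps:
-93603/(-422947) - 272569/495001 = -93603*(-1/422947) - 272569*1/495001 = 93603/422947 - 272569/495001 = -68948662240/209359187947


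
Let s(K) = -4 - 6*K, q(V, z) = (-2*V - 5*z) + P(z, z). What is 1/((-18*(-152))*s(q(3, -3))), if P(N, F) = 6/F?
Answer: -1/125856 ≈ -7.9456e-6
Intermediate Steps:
q(V, z) = -5*z - 2*V + 6/z (q(V, z) = (-2*V - 5*z) + 6/z = (-5*z - 2*V) + 6/z = -5*z - 2*V + 6/z)
s(K) = -4 - 6*K
1/((-18*(-152))*s(q(3, -3))) = 1/((-18*(-152))*(-4 - 6*(-5*(-3) - 2*3 + 6/(-3)))) = 1/(2736*(-4 - 6*(15 - 6 + 6*(-⅓)))) = 1/(2736*(-4 - 6*(15 - 6 - 2))) = 1/(2736*(-4 - 6*7)) = 1/(2736*(-4 - 42)) = 1/(2736*(-46)) = 1/(-125856) = -1/125856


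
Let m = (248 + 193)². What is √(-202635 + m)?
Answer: 3*I*√906 ≈ 90.3*I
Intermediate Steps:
m = 194481 (m = 441² = 194481)
√(-202635 + m) = √(-202635 + 194481) = √(-8154) = 3*I*√906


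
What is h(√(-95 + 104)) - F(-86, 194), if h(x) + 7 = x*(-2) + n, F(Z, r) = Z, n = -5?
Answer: 68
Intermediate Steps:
h(x) = -12 - 2*x (h(x) = -7 + (x*(-2) - 5) = -7 + (-2*x - 5) = -7 + (-5 - 2*x) = -12 - 2*x)
h(√(-95 + 104)) - F(-86, 194) = (-12 - 2*√(-95 + 104)) - 1*(-86) = (-12 - 2*√9) + 86 = (-12 - 2*3) + 86 = (-12 - 6) + 86 = -18 + 86 = 68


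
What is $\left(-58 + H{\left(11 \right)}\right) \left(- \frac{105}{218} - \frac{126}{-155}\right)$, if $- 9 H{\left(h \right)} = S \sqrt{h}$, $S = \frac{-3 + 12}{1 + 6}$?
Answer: $- \frac{324597}{16895} - \frac{1599 \sqrt{11}}{33790} \approx -19.37$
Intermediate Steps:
$S = \frac{9}{7} \approx 1.2857$
$H{\left(h \right)} = - \frac{\sqrt{h}}{7}$ ($H{\left(h \right)} = - \frac{\frac{9}{7} \sqrt{h}}{9} = - \frac{\sqrt{h}}{7}$)
$\left(-58 + H{\left(11 \right)}\right) \left(- \frac{105}{218} - \frac{126}{-155}\right) = \left(-58 - \frac{\sqrt{11}}{7}\right) \left(- \frac{105}{218} - \frac{126}{-155}\right) = \left(-58 - \frac{\sqrt{11}}{7}\right) \left(\left(-105\right) \frac{1}{218} - - \frac{126}{155}\right) = \left(-58 - \frac{\sqrt{11}}{7}\right) \left(- \frac{105}{218} + \frac{126}{155}\right) = \left(-58 - \frac{\sqrt{11}}{7}\right) \frac{11193}{33790} = - \frac{324597}{16895} - \frac{1599 \sqrt{11}}{33790}$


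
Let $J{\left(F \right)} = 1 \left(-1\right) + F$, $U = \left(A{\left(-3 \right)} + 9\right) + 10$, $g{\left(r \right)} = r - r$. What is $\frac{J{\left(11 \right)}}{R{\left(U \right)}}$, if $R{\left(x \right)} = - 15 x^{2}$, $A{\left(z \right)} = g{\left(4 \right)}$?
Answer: $- \frac{2}{1083} \approx -0.0018467$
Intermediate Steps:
$g{\left(r \right)} = 0$
$A{\left(z \right)} = 0$
$U = 19$ ($U = \left(0 + 9\right) + 10 = 9 + 10 = 19$)
$J{\left(F \right)} = -1 + F$
$\frac{J{\left(11 \right)}}{R{\left(U \right)}} = \frac{-1 + 11}{\left(-15\right) 19^{2}} = \frac{10}{\left(-15\right) 361} = \frac{10}{-5415} = 10 \left(- \frac{1}{5415}\right) = - \frac{2}{1083}$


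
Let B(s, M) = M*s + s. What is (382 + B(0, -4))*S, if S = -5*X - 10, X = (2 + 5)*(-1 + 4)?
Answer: -43930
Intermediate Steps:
X = 21 (X = 7*3 = 21)
B(s, M) = s + M*s
S = -115 (S = -5*21 - 10 = -105 - 10 = -115)
(382 + B(0, -4))*S = (382 + 0*(1 - 4))*(-115) = (382 + 0*(-3))*(-115) = (382 + 0)*(-115) = 382*(-115) = -43930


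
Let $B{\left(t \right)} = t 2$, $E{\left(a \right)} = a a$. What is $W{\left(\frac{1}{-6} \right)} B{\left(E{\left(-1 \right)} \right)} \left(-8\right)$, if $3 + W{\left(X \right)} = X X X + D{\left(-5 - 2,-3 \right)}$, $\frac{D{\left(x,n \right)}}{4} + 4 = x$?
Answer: $\frac{20306}{27} \approx 752.07$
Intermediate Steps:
$D{\left(x,n \right)} = -16 + 4 x$
$E{\left(a \right)} = a^{2}$
$B{\left(t \right)} = 2 t$
$W{\left(X \right)} = -47 + X^{3}$ ($W{\left(X \right)} = -3 + \left(X X X + \left(-16 + 4 \left(-5 - 2\right)\right)\right) = -3 + \left(X^{2} X + \left(-16 + 4 \left(-5 - 2\right)\right)\right) = -3 + \left(X^{3} + \left(-16 + 4 \left(-7\right)\right)\right) = -3 + \left(X^{3} - 44\right) = -3 + \left(-44 + X^{3}\right) = -47 + X^{3}$)
$W{\left(\frac{1}{-6} \right)} B{\left(E{\left(-1 \right)} \right)} \left(-8\right) = \left(-47 + \left(\frac{1}{-6}\right)^{3}\right) 2 \left(-1\right)^{2} \left(-8\right) = \left(-47 + \left(- \frac{1}{6}\right)^{3}\right) 2 \cdot 1 \left(-8\right) = \left(-47 - \frac{1}{216}\right) 2 \left(-8\right) = \left(- \frac{10153}{216}\right) 2 \left(-8\right) = \left(- \frac{10153}{108}\right) \left(-8\right) = \frac{20306}{27}$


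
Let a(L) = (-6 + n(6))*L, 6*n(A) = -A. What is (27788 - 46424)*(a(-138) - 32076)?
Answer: 579765960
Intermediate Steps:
n(A) = -A/6 (n(A) = (-A)/6 = -A/6)
a(L) = -7*L (a(L) = (-6 - 1/6*6)*L = (-6 - 1)*L = -7*L)
(27788 - 46424)*(a(-138) - 32076) = (27788 - 46424)*(-7*(-138) - 32076) = -18636*(966 - 32076) = -18636*(-31110) = 579765960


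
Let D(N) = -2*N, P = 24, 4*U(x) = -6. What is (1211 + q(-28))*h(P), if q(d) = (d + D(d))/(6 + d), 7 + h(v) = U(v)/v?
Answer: -1503691/176 ≈ -8543.7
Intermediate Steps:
U(x) = -3/2 (U(x) = (1/4)*(-6) = -3/2)
h(v) = -7 - 3/(2*v)
q(d) = -d/(6 + d) (q(d) = (d - 2*d)/(6 + d) = (-d)/(6 + d) = -d/(6 + d))
(1211 + q(-28))*h(P) = (1211 - 1*(-28)/(6 - 28))*(-7 - 3/2/24) = (1211 - 1*(-28)/(-22))*(-7 - 3/2*1/24) = (1211 - 1*(-28)*(-1/22))*(-7 - 1/16) = (1211 - 14/11)*(-113/16) = (13307/11)*(-113/16) = -1503691/176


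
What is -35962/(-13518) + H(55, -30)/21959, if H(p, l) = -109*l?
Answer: 416946709/148420881 ≈ 2.8092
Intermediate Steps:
-35962/(-13518) + H(55, -30)/21959 = -35962/(-13518) - 109*(-30)/21959 = -35962*(-1/13518) + 3270*(1/21959) = 17981/6759 + 3270/21959 = 416946709/148420881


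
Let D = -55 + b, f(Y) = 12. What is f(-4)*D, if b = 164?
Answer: 1308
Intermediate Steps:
D = 109 (D = -55 + 164 = 109)
f(-4)*D = 12*109 = 1308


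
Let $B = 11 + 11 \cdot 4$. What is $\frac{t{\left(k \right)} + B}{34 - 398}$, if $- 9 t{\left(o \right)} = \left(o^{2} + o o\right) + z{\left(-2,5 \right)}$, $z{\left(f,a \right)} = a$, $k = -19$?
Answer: $\frac{58}{819} \approx 0.070818$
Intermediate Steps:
$t{\left(o \right)} = - \frac{5}{9} - \frac{2 o^{2}}{9}$ ($t{\left(o \right)} = - \frac{\left(o^{2} + o o\right) + 5}{9} = - \frac{\left(o^{2} + o^{2}\right) + 5}{9} = - \frac{2 o^{2} + 5}{9} = - \frac{5 + 2 o^{2}}{9} = - \frac{5}{9} - \frac{2 o^{2}}{9}$)
$B = 55$ ($B = 11 + 44 = 55$)
$\frac{t{\left(k \right)} + B}{34 - 398} = \frac{\left(- \frac{5}{9} - \frac{2 \left(-19\right)^{2}}{9}\right) + 55}{34 - 398} = \frac{\left(- \frac{5}{9} - \frac{722}{9}\right) + 55}{-364} = \left(\left(- \frac{5}{9} - \frac{722}{9}\right) + 55\right) \left(- \frac{1}{364}\right) = \left(- \frac{727}{9} + 55\right) \left(- \frac{1}{364}\right) = \left(- \frac{232}{9}\right) \left(- \frac{1}{364}\right) = \frac{58}{819}$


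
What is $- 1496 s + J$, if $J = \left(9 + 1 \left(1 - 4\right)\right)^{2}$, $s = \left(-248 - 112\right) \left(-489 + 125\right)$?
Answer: $-196035804$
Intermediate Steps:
$s = 131040$ ($s = \left(-360\right) \left(-364\right) = 131040$)
$J = 36$ ($J = \left(9 + 1 \left(-3\right)\right)^{2} = \left(9 - 3\right)^{2} = 6^{2} = 36$)
$- 1496 s + J = \left(-1496\right) 131040 + 36 = -196035840 + 36 = -196035804$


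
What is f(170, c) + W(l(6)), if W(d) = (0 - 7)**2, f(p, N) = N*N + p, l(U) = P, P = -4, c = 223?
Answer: 49948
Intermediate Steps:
l(U) = -4
f(p, N) = p + N**2 (f(p, N) = N**2 + p = p + N**2)
W(d) = 49 (W(d) = (-7)**2 = 49)
f(170, c) + W(l(6)) = (170 + 223**2) + 49 = (170 + 49729) + 49 = 49899 + 49 = 49948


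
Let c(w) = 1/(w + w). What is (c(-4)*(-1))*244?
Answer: 61/2 ≈ 30.500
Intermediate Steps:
c(w) = 1/(2*w)
(c(-4)*(-1))*244 = (((½)/(-4))*(-1))*244 = (((½)*(-¼))*(-1))*244 = -⅛*(-1)*244 = (⅛)*244 = 61/2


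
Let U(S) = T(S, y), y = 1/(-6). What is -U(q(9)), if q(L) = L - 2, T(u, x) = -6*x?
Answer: -1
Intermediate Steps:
y = -⅙ ≈ -0.16667
q(L) = -2 + L
U(S) = 1 (U(S) = -6*(-⅙) = 1)
-U(q(9)) = -1*1 = -1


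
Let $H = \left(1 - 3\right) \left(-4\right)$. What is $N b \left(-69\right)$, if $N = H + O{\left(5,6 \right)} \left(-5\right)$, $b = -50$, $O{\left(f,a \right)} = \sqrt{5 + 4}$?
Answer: $-24150$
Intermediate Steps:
$O{\left(f,a \right)} = 3$ ($O{\left(f,a \right)} = \sqrt{9} = 3$)
$H = 8$ ($H = \left(-2\right) \left(-4\right) = 8$)
$N = -7$ ($N = 8 + 3 \left(-5\right) = 8 - 15 = -7$)
$N b \left(-69\right) = \left(-7\right) \left(-50\right) \left(-69\right) = 350 \left(-69\right) = -24150$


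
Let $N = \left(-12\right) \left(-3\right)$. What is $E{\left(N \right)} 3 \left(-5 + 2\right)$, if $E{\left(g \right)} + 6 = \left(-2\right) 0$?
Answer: $54$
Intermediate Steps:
$N = 36$
$E{\left(g \right)} = -6$ ($E{\left(g \right)} = -6 - 0 = -6 + 0 = -6$)
$E{\left(N \right)} 3 \left(-5 + 2\right) = - 6 \cdot 3 \left(-5 + 2\right) = - 6 \cdot 3 \left(-3\right) = \left(-6\right) \left(-9\right) = 54$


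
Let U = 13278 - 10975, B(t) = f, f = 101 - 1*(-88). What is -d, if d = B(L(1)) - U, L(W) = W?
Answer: 2114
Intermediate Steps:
f = 189 (f = 101 + 88 = 189)
B(t) = 189
U = 2303
d = -2114 (d = 189 - 1*2303 = 189 - 2303 = -2114)
-d = -1*(-2114) = 2114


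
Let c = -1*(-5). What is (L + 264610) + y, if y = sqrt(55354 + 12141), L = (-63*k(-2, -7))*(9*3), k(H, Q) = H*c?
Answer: 281620 + sqrt(67495) ≈ 2.8188e+5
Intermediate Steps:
c = 5
k(H, Q) = 5*H (k(H, Q) = H*5 = 5*H)
L = 17010 (L = (-315*(-2))*(9*3) = -63*(-10)*27 = 630*27 = 17010)
y = sqrt(67495) ≈ 259.80
(L + 264610) + y = (17010 + 264610) + sqrt(67495) = 281620 + sqrt(67495)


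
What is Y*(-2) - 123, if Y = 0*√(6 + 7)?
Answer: -123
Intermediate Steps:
Y = 0 (Y = 0*√13 = 0)
Y*(-2) - 123 = 0*(-2) - 123 = 0 - 123 = -123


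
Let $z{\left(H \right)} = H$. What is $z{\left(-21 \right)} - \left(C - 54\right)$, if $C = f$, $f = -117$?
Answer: $150$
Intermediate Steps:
$C = -117$
$z{\left(-21 \right)} - \left(C - 54\right) = -21 - \left(-117 - 54\right) = -21 - -171 = -21 + 171 = 150$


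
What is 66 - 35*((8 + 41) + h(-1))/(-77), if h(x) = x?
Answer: 966/11 ≈ 87.818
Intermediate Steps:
66 - 35*((8 + 41) + h(-1))/(-77) = 66 - 35*((8 + 41) - 1)/(-77) = 66 - 35*(49 - 1)*(-1)/77 = 66 - 1680*(-1)/77 = 66 - 35*(-48/77) = 66 + 240/11 = 966/11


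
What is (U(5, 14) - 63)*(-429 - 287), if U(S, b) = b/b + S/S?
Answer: 43676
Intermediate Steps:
U(S, b) = 2 (U(S, b) = 1 + 1 = 2)
(U(5, 14) - 63)*(-429 - 287) = (2 - 63)*(-429 - 287) = -61*(-716) = 43676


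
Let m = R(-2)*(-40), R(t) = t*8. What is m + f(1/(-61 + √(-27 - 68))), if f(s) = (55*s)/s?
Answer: 695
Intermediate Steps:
R(t) = 8*t
f(s) = 55
m = 640 (m = (8*(-2))*(-40) = -16*(-40) = 640)
m + f(1/(-61 + √(-27 - 68))) = 640 + 55 = 695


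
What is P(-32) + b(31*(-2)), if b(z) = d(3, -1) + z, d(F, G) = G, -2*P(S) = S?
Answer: -47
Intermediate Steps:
P(S) = -S/2
b(z) = -1 + z
P(-32) + b(31*(-2)) = -1/2*(-32) + (-1 + 31*(-2)) = 16 + (-1 - 62) = 16 - 63 = -47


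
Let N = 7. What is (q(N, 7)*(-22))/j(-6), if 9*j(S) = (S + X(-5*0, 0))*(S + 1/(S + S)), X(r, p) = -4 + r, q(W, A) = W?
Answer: -8316/365 ≈ -22.784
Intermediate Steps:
j(S) = (-4 + S)*(S + 1/(2*S))/9 (j(S) = ((S + (-4 - 5*0))*(S + 1/(S + S)))/9 = ((S + (-4 + 0))*(S + 1/(2*S)))/9 = ((S - 4)*(S + 1/(2*S)))/9 = ((-4 + S)*(S + 1/(2*S)))/9 = (-4 + S)*(S + 1/(2*S))/9)
(q(N, 7)*(-22))/j(-6) = (7*(-22))/(((1/18)*(-4 - 6*(1 - 8*(-6) + 2*(-6)²))/(-6))) = -154*(-108/(-4 - 6*(1 + 48 + 2*36))) = -154*(-108/(-4 - 6*(1 + 48 + 72))) = -154*(-108/(-4 - 6*121)) = -154*(-108/(-4 - 726)) = -154/((1/18)*(-⅙)*(-730)) = -154/365/54 = -154*54/365 = -8316/365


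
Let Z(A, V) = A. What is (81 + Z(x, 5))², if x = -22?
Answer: 3481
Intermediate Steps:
(81 + Z(x, 5))² = (81 - 22)² = 59² = 3481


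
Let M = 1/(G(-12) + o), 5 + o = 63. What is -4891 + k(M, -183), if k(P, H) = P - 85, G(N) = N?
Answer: -228895/46 ≈ -4976.0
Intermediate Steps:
o = 58 (o = -5 + 63 = 58)
M = 1/46 (M = 1/(-12 + 58) = 1/46 ≈ 0.021739)
k(P, H) = -85 + P
-4891 + k(M, -183) = -4891 + (-85 + 1/46) = -4891 - 3909/46 = -228895/46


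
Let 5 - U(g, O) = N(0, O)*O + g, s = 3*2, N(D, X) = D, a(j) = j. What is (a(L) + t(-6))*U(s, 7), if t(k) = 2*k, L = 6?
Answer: 6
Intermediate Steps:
s = 6
U(g, O) = 5 - g (U(g, O) = 5 - (0*O + g) = 5 - (0 + g) = 5 - g)
(a(L) + t(-6))*U(s, 7) = (6 + 2*(-6))*(5 - 1*6) = (6 - 12)*(5 - 6) = -6*(-1) = 6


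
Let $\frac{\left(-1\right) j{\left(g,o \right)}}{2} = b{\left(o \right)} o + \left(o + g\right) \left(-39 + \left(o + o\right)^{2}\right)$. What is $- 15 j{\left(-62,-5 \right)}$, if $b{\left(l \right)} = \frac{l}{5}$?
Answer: $-122460$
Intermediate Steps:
$b{\left(l \right)} = \frac{l}{5}$ ($b{\left(l \right)} = l \frac{1}{5} = \frac{l}{5}$)
$j{\left(g,o \right)} = - \frac{2 o^{2}}{5} - 2 \left(-39 + 4 o^{2}\right) \left(g + o\right)$ ($j{\left(g,o \right)} = - 2 \left(\frac{o}{5} o + \left(o + g\right) \left(-39 + \left(o + o\right)^{2}\right)\right) = - 2 \left(\frac{o^{2}}{5} + \left(g + o\right) \left(-39 + \left(2 o\right)^{2}\right)\right) = - 2 \left(\frac{o^{2}}{5} + \left(g + o\right) \left(-39 + 4 o^{2}\right)\right) = - 2 \left(\frac{o^{2}}{5} + \left(-39 + 4 o^{2}\right) \left(g + o\right)\right) = - \frac{2 o^{2}}{5} - 2 \left(-39 + 4 o^{2}\right) \left(g + o\right)$)
$- 15 j{\left(-62,-5 \right)} = - 15 \left(- 8 \left(-5\right)^{3} + 78 \left(-62\right) + 78 \left(-5\right) - \frac{2 \left(-5\right)^{2}}{5} - - 496 \left(-5\right)^{2}\right) = - 15 \left(\left(-8\right) \left(-125\right) - 4836 - 390 - 10 - \left(-496\right) 25\right) = - 15 \left(1000 - 4836 - 390 - 10 + 12400\right) = \left(-15\right) 8164 = -122460$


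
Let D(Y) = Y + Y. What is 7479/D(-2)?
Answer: -7479/4 ≈ -1869.8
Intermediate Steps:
D(Y) = 2*Y
7479/D(-2) = 7479/((2*(-2))) = 7479/(-4) = 7479*(-¼) = -7479/4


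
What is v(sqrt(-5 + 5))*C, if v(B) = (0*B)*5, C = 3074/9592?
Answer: 0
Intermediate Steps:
C = 1537/4796 (C = 3074*(1/9592) = 1537/4796 ≈ 0.32048)
v(B) = 0 (v(B) = 0*5 = 0)
v(sqrt(-5 + 5))*C = 0*(1537/4796) = 0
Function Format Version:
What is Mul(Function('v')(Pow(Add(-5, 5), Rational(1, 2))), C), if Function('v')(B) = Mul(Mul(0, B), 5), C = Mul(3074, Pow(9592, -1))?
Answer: 0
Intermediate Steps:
C = Rational(1537, 4796) (C = Mul(3074, Rational(1, 9592)) = Rational(1537, 4796) ≈ 0.32048)
Function('v')(B) = 0 (Function('v')(B) = Mul(0, 5) = 0)
Mul(Function('v')(Pow(Add(-5, 5), Rational(1, 2))), C) = Mul(0, Rational(1537, 4796)) = 0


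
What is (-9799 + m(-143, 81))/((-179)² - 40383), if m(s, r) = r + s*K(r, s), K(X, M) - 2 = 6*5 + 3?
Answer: 14723/8342 ≈ 1.7649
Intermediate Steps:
K(X, M) = 35 (K(X, M) = 2 + (6*5 + 3) = 2 + (30 + 3) = 2 + 33 = 35)
m(s, r) = r + 35*s (m(s, r) = r + s*35 = r + 35*s)
(-9799 + m(-143, 81))/((-179)² - 40383) = (-9799 + (81 + 35*(-143)))/((-179)² - 40383) = (-9799 + (81 - 5005))/(32041 - 40383) = (-9799 - 4924)/(-8342) = -14723*(-1/8342) = 14723/8342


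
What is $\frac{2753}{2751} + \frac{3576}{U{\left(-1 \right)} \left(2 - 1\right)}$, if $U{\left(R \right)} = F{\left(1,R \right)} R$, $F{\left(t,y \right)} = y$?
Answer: $\frac{9840329}{2751} \approx 3577.0$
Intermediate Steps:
$U{\left(R \right)} = R^{2}$ ($U{\left(R \right)} = R R = R^{2}$)
$\frac{2753}{2751} + \frac{3576}{U{\left(-1 \right)} \left(2 - 1\right)} = \frac{2753}{2751} + \frac{3576}{\left(-1\right)^{2} \left(2 - 1\right)} = 2753 \cdot \frac{1}{2751} + \frac{3576}{1 \cdot 1} = \frac{2753}{2751} + \frac{3576}{1} = \frac{2753}{2751} + 3576 \cdot 1 = \frac{2753}{2751} + 3576 = \frac{9840329}{2751}$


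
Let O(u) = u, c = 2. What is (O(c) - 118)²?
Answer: 13456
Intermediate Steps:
(O(c) - 118)² = (2 - 118)² = (-116)² = 13456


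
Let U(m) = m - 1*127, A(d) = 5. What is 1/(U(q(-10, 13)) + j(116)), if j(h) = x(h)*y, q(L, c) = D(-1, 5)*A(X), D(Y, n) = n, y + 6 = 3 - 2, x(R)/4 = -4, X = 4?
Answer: -1/22 ≈ -0.045455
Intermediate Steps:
x(R) = -16 (x(R) = 4*(-4) = -16)
y = -5 (y = -6 + (3 - 2) = -6 + 1 = -5)
q(L, c) = 25 (q(L, c) = 5*5 = 25)
U(m) = -127 + m (U(m) = m - 127 = -127 + m)
j(h) = 80 (j(h) = -16*(-5) = 80)
1/(U(q(-10, 13)) + j(116)) = 1/((-127 + 25) + 80) = 1/(-102 + 80) = 1/(-22) = -1/22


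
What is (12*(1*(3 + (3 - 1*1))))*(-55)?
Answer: -3300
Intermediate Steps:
(12*(1*(3 + (3 - 1*1))))*(-55) = (12*(1*(3 + (3 - 1))))*(-55) = (12*(1*(3 + 2)))*(-55) = (12*(1*5))*(-55) = (12*5)*(-55) = 60*(-55) = -3300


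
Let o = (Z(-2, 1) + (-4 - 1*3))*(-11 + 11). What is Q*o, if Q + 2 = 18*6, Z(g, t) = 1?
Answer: 0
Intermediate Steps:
Q = 106 (Q = -2 + 18*6 = -2 + 108 = 106)
o = 0 (o = (1 + (-4 - 1*3))*(-11 + 11) = (1 + (-4 - 3))*0 = (1 - 7)*0 = -6*0 = 0)
Q*o = 106*0 = 0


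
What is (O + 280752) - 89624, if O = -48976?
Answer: 142152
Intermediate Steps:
(O + 280752) - 89624 = (-48976 + 280752) - 89624 = 231776 - 89624 = 142152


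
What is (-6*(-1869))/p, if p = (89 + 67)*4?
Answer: 1869/104 ≈ 17.971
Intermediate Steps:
p = 624 (p = 156*4 = 624)
(-6*(-1869))/p = -6*(-1869)/624 = 11214*(1/624) = 1869/104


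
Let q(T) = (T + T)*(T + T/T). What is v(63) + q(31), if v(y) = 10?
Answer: 1994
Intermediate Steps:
q(T) = 2*T*(1 + T) (q(T) = (2*T)*(T + 1) = (2*T)*(1 + T) = 2*T*(1 + T))
v(63) + q(31) = 10 + 2*31*(1 + 31) = 10 + 2*31*32 = 10 + 1984 = 1994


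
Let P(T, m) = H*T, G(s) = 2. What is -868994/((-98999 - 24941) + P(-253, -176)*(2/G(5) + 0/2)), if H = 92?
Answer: 434497/73608 ≈ 5.9028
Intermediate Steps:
P(T, m) = 92*T
-868994/((-98999 - 24941) + P(-253, -176)*(2/G(5) + 0/2)) = -868994/((-98999 - 24941) + (92*(-253))*(2/2 + 0/2)) = -868994/(-123940 - 23276*(2*(1/2) + 0*(1/2))) = -868994/(-123940 - 23276*(1 + 0)) = -868994/(-123940 - 23276*1) = -868994/(-123940 - 23276) = -868994/(-147216) = -868994*(-1/147216) = 434497/73608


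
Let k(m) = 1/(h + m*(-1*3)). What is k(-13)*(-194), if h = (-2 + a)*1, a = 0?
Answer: -194/37 ≈ -5.2432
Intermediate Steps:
h = -2 (h = (-2 + 0)*1 = -2*1 = -2)
k(m) = 1/(-2 - 3*m) (k(m) = 1/(-2 + m*(-1*3)) = 1/(-2 + m*(-3)) = 1/(-2 - 3*m))
k(-13)*(-194) = -1/(2 + 3*(-13))*(-194) = -1/(2 - 39)*(-194) = -1/(-37)*(-194) = -1*(-1/37)*(-194) = (1/37)*(-194) = -194/37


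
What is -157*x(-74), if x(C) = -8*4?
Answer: 5024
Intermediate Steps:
x(C) = -32
-157*x(-74) = -157*(-32) = 5024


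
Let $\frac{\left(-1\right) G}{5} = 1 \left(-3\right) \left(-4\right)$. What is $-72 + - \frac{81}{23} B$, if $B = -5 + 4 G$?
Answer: $\frac{18189}{23} \approx 790.83$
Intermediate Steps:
$G = -60$ ($G = - 5 \cdot 1 \left(-3\right) \left(-4\right) = - 5 \left(\left(-3\right) \left(-4\right)\right) = \left(-5\right) 12 = -60$)
$B = -245$ ($B = -5 + 4 \left(-60\right) = -5 - 240 = -245$)
$-72 + - \frac{81}{23} B = -72 + - \frac{81}{23} \left(-245\right) = -72 + \left(-81\right) \frac{1}{23} \left(-245\right) = -72 - - \frac{19845}{23} = -72 + \frac{19845}{23} = \frac{18189}{23}$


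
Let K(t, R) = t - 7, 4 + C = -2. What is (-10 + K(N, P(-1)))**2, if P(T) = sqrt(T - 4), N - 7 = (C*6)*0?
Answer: 100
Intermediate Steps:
C = -6 (C = -4 - 2 = -6)
N = 7 (N = 7 - 6*6*0 = 7 - 36*0 = 7 + 0 = 7)
P(T) = sqrt(-4 + T)
K(t, R) = -7 + t
(-10 + K(N, P(-1)))**2 = (-10 + (-7 + 7))**2 = (-10 + 0)**2 = (-10)**2 = 100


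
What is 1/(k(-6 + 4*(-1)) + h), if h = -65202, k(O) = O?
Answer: -1/65212 ≈ -1.5335e-5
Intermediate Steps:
1/(k(-6 + 4*(-1)) + h) = 1/((-6 + 4*(-1)) - 65202) = 1/((-6 - 4) - 65202) = 1/(-10 - 65202) = 1/(-65212) = -1/65212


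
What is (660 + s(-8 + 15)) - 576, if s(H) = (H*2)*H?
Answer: 182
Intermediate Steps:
s(H) = 2*H² (s(H) = (2*H)*H = 2*H²)
(660 + s(-8 + 15)) - 576 = (660 + 2*(-8 + 15)²) - 576 = (660 + 2*7²) - 576 = (660 + 2*49) - 576 = (660 + 98) - 576 = 758 - 576 = 182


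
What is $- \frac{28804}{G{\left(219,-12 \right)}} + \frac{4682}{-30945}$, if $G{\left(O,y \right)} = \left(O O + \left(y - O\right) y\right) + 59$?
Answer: $- \frac{282286981}{392939610} \approx -0.7184$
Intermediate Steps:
$G{\left(O,y \right)} = 59 + O^{2} + y \left(y - O\right)$ ($G{\left(O,y \right)} = \left(O^{2} + y \left(y - O\right)\right) + 59 = 59 + O^{2} + y \left(y - O\right)$)
$- \frac{28804}{G{\left(219,-12 \right)}} + \frac{4682}{-30945} = - \frac{28804}{59 + 219^{2} + \left(-12\right)^{2} - 219 \left(-12\right)} + \frac{4682}{-30945} = - \frac{28804}{59 + 47961 + 144 + 2628} + 4682 \left(- \frac{1}{30945}\right) = - \frac{28804}{50792} - \frac{4682}{30945} = \left(-28804\right) \frac{1}{50792} - \frac{4682}{30945} = - \frac{7201}{12698} - \frac{4682}{30945} = - \frac{282286981}{392939610}$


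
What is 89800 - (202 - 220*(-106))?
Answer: 66278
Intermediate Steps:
89800 - (202 - 220*(-106)) = 89800 - (202 + 23320) = 89800 - 1*23522 = 89800 - 23522 = 66278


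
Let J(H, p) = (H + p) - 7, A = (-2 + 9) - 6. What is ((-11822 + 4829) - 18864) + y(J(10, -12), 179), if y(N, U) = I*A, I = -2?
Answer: -25859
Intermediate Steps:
A = 1 (A = 7 - 6 = 1)
J(H, p) = -7 + H + p
y(N, U) = -2 (y(N, U) = -2*1 = -2)
((-11822 + 4829) - 18864) + y(J(10, -12), 179) = ((-11822 + 4829) - 18864) - 2 = (-6993 - 18864) - 2 = -25857 - 2 = -25859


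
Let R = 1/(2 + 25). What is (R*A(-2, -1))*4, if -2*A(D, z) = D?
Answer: 4/27 ≈ 0.14815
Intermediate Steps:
R = 1/27 ≈ 0.037037
A(D, z) = -D/2
(R*A(-2, -1))*4 = ((-1/2*(-2))/27)*4 = ((1/27)*1)*4 = (1/27)*4 = 4/27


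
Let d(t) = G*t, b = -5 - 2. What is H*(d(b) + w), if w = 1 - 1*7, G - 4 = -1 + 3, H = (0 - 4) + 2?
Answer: 96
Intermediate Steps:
H = -2 (H = -4 + 2 = -2)
G = 6 (G = 4 + (-1 + 3) = 4 + 2 = 6)
b = -7
d(t) = 6*t
w = -6 (w = 1 - 7 = -6)
H*(d(b) + w) = -2*(6*(-7) - 6) = -2*(-42 - 6) = -2*(-48) = 96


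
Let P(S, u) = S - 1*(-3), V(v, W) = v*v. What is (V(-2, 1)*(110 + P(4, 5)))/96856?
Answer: 117/24214 ≈ 0.0048319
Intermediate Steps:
V(v, W) = v**2
P(S, u) = 3 + S (P(S, u) = S + 3 = 3 + S)
(V(-2, 1)*(110 + P(4, 5)))/96856 = ((-2)**2*(110 + (3 + 4)))/96856 = (4*(110 + 7))*(1/96856) = (4*117)*(1/96856) = 468*(1/96856) = 117/24214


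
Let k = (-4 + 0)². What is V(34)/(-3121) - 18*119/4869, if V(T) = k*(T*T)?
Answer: -10749134/1688461 ≈ -6.3662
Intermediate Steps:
k = 16 (k = (-4)² = 16)
V(T) = 16*T² (V(T) = 16*(T*T) = 16*T²)
V(34)/(-3121) - 18*119/4869 = (16*34²)/(-3121) - 18*119/4869 = (16*1156)*(-1/3121) - 2142*1/4869 = 18496*(-1/3121) - 238/541 = -18496/3121 - 238/541 = -10749134/1688461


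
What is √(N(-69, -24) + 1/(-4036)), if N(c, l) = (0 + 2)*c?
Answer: I*√561981721/2018 ≈ 11.747*I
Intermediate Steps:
N(c, l) = 2*c
√(N(-69, -24) + 1/(-4036)) = √(2*(-69) + 1/(-4036)) = √(-138 - 1/4036) = √(-556969/4036) = I*√561981721/2018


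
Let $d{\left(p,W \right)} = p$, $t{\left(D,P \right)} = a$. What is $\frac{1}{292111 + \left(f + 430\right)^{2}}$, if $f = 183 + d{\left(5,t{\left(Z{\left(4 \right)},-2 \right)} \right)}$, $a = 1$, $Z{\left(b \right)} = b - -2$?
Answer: $\frac{1}{674035} \approx 1.4836 \cdot 10^{-6}$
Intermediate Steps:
$Z{\left(b \right)} = 2 + b$ ($Z{\left(b \right)} = b + 2 = 2 + b$)
$t{\left(D,P \right)} = 1$
$f = 188$ ($f = 183 + 5 = 188$)
$\frac{1}{292111 + \left(f + 430\right)^{2}} = \frac{1}{292111 + \left(188 + 430\right)^{2}} = \frac{1}{292111 + 618^{2}} = \frac{1}{292111 + 381924} = \frac{1}{674035}$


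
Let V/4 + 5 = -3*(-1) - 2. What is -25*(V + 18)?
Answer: -50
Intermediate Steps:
V = -16 (V = -20 + 4*(-3*(-1) - 2) = -20 + 4*(3 - 2) = -20 + 4*1 = -20 + 4 = -16)
-25*(V + 18) = -25*(-16 + 18) = -25*2 = -50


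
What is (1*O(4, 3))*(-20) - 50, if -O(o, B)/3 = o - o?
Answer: -50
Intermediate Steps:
O(o, B) = 0 (O(o, B) = -3*(o - o) = -3*0 = 0)
(1*O(4, 3))*(-20) - 50 = (1*0)*(-20) - 50 = 0*(-20) - 50 = 0 - 50 = -50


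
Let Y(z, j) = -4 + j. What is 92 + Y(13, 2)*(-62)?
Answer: 216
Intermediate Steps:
92 + Y(13, 2)*(-62) = 92 + (-4 + 2)*(-62) = 92 - 2*(-62) = 92 + 124 = 216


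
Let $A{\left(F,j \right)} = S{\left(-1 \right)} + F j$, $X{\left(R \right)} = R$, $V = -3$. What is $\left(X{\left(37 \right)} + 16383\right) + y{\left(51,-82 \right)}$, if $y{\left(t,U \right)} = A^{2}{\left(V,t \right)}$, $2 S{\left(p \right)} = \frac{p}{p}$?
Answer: $\frac{158705}{4} \approx 39676.0$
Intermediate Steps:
$S{\left(p \right)} = \frac{1}{2}$ ($S{\left(p \right)} = \frac{p \frac{1}{p}}{2} = \frac{1}{2} \cdot 1 = \frac{1}{2}$)
$A{\left(F,j \right)} = \frac{1}{2} + F j$
$y{\left(t,U \right)} = \left(\frac{1}{2} - 3 t\right)^{2}$
$\left(X{\left(37 \right)} + 16383\right) + y{\left(51,-82 \right)} = \left(37 + 16383\right) + \frac{\left(-1 + 6 \cdot 51\right)^{2}}{4} = 16420 + \frac{\left(-1 + 306\right)^{2}}{4} = 16420 + \frac{305^{2}}{4} = 16420 + \frac{1}{4} \cdot 93025 = 16420 + \frac{93025}{4} = \frac{158705}{4}$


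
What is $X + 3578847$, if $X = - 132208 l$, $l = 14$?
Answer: $1727935$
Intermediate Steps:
$X = -1850912$ ($X = \left(-132208\right) 14 = -1850912$)
$X + 3578847 = -1850912 + 3578847 = 1727935$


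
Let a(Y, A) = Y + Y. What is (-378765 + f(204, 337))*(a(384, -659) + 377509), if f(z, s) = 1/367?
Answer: -52583057882858/367 ≈ -1.4328e+11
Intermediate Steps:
a(Y, A) = 2*Y
f(z, s) = 1/367
(-378765 + f(204, 337))*(a(384, -659) + 377509) = (-378765 + 1/367)*(2*384 + 377509) = -139006754*(768 + 377509)/367 = -139006754/367*378277 = -52583057882858/367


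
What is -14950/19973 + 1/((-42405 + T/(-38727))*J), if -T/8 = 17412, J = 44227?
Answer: -361910766759253907/483507942430295023 ≈ -0.74851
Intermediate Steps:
T = -139296 (T = -8*17412 = -139296)
-14950/19973 + 1/((-42405 + T/(-38727))*J) = -14950/19973 + 1/(-42405 - 139296/(-38727)*44227) = -14950*1/19973 + (1/44227)/(-42405 - 139296*(-1/38727)) = -14950/19973 + (1/44227)/(-42405 + 46432/12909) = -14950/19973 + (1/44227)/(-547359713/12909) = -14950/19973 - 12909/547359713*1/44227 = -14950/19973 - 12909/24208078026851 = -361910766759253907/483507942430295023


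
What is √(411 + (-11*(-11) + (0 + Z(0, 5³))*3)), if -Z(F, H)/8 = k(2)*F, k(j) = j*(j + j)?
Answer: 2*√133 ≈ 23.065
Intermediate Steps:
k(j) = 2*j² (k(j) = j*(2*j) = 2*j²)
Z(F, H) = -64*F (Z(F, H) = -8*2*2²*F = -8*2*4*F = -64*F)
√(411 + (-11*(-11) + (0 + Z(0, 5³))*3)) = √(411 + (-11*(-11) + (0 - 64*0)*3)) = √(411 + (121 + (0 + 0)*3)) = √(411 + (121 + 0*3)) = √(411 + (121 + 0)) = √(411 + 121) = √532 = 2*√133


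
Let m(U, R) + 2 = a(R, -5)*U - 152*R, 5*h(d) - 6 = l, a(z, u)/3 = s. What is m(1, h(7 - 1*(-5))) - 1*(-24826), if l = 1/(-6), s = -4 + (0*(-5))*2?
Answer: 73904/3 ≈ 24635.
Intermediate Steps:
s = -4 (s = -4 + 0*2 = -4 + 0 = -4)
a(z, u) = -12 (a(z, u) = 3*(-4) = -12)
l = -⅙ ≈ -0.16667
h(d) = 7/6 (h(d) = 6/5 + (⅕)*(-⅙) = 6/5 - 1/30 = 7/6)
m(U, R) = -2 - 152*R - 12*U (m(U, R) = -2 + (-12*U - 152*R) = -2 + (-152*R - 12*U) = -2 - 152*R - 12*U)
m(1, h(7 - 1*(-5))) - 1*(-24826) = (-2 - 152*7/6 - 12*1) - 1*(-24826) = (-2 - 532/3 - 12) + 24826 = -574/3 + 24826 = 73904/3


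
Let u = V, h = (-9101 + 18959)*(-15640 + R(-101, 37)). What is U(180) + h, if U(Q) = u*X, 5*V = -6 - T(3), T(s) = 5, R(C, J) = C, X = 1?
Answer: -775873901/5 ≈ -1.5517e+8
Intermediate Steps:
h = -155174778 (h = (-9101 + 18959)*(-15640 - 101) = 9858*(-15741) = -155174778)
V = -11/5 (V = (-6 - 1*5)/5 = (-6 - 5)/5 = (⅕)*(-11) = -11/5 ≈ -2.2000)
u = -11/5 ≈ -2.2000
U(Q) = -11/5 (U(Q) = -11/5*1 = -11/5)
U(180) + h = -11/5 - 155174778 = -775873901/5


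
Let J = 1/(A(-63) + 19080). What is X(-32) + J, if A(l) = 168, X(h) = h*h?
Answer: 19709953/19248 ≈ 1024.0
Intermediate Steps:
X(h) = h**2
J = 1/19248 (J = 1/(168 + 19080) = 1/19248 ≈ 5.1953e-5)
X(-32) + J = (-32)**2 + 1/19248 = 1024 + 1/19248 = 19709953/19248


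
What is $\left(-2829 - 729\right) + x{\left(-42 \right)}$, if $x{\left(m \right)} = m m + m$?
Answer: $-1836$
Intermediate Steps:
$x{\left(m \right)} = m + m^{2}$ ($x{\left(m \right)} = m^{2} + m = m + m^{2}$)
$\left(-2829 - 729\right) + x{\left(-42 \right)} = \left(-2829 - 729\right) - 42 \left(1 - 42\right) = -3558 - -1722 = -3558 + 1722 = -1836$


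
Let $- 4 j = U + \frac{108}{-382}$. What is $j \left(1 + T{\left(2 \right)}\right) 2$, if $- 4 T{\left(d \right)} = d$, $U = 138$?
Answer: $- \frac{6576}{191} \approx -34.429$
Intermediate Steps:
$T{\left(d \right)} = - \frac{d}{4}$
$j = - \frac{6576}{191}$ ($j = - \frac{138 + \frac{108}{-382}}{4} = - \frac{138 + 108 \left(- \frac{1}{382}\right)}{4} = - \frac{138 - \frac{54}{191}}{4} = \left(- \frac{1}{4}\right) \frac{26304}{191} = - \frac{6576}{191} \approx -34.429$)
$j \left(1 + T{\left(2 \right)}\right) 2 = - \frac{6576 \left(1 - \frac{1}{2}\right) 2}{191} = - \frac{6576 \cdot \frac{1}{2} \cdot 2}{191} = \left(- \frac{6576}{191}\right) 1 = - \frac{6576}{191}$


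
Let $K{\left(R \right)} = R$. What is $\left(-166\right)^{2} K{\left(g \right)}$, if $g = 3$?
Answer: $82668$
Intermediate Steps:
$\left(-166\right)^{2} K{\left(g \right)} = \left(-166\right)^{2} \cdot 3 = 27556 \cdot 3 = 82668$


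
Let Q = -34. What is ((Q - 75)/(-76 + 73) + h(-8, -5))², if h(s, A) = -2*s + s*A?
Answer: 76729/9 ≈ 8525.4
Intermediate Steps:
h(s, A) = -2*s + A*s
((Q - 75)/(-76 + 73) + h(-8, -5))² = ((-34 - 75)/(-76 + 73) - 8*(-2 - 5))² = (-109/(-3) - 8*(-7))² = (-109*(-⅓) + 56)² = (109/3 + 56)² = (277/3)² = 76729/9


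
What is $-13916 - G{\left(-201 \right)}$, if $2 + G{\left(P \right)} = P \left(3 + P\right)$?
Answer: $-53712$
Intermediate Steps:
$G{\left(P \right)} = -2 + P \left(3 + P\right)$
$-13916 - G{\left(-201 \right)} = -13916 - \left(-2 + \left(-201\right)^{2} + 3 \left(-201\right)\right) = -13916 - \left(-2 + 40401 - 603\right) = -13916 - 39796 = -53712$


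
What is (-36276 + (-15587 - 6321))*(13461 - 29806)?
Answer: 951017480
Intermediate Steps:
(-36276 + (-15587 - 6321))*(13461 - 29806) = (-36276 - 21908)*(-16345) = -58184*(-16345) = 951017480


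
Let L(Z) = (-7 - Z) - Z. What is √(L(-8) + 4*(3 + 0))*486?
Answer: 486*√21 ≈ 2227.1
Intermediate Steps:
L(Z) = -7 - 2*Z
√(L(-8) + 4*(3 + 0))*486 = √((-7 - 2*(-8)) + 4*(3 + 0))*486 = √((-7 + 16) + 4*3)*486 = √(9 + 12)*486 = √21*486 = 486*√21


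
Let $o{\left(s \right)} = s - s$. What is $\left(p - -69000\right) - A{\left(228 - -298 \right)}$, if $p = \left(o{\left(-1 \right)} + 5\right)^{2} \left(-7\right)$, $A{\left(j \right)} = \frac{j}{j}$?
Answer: $68824$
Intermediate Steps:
$o{\left(s \right)} = 0$
$A{\left(j \right)} = 1$
$p = -175$ ($p = \left(0 + 5\right)^{2} \left(-7\right) = 5^{2} \left(-7\right) = 25 \left(-7\right) = -175$)
$\left(p - -69000\right) - A{\left(228 - -298 \right)} = \left(-175 - -69000\right) - 1 = \left(-175 + 69000\right) - 1 = 68825 - 1 = 68824$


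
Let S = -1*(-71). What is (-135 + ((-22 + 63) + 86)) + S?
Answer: 63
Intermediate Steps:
S = 71
(-135 + ((-22 + 63) + 86)) + S = (-135 + ((-22 + 63) + 86)) + 71 = (-135 + (41 + 86)) + 71 = (-135 + 127) + 71 = -8 + 71 = 63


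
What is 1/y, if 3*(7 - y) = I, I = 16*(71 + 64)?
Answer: -1/713 ≈ -0.0014025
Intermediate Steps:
I = 2160 (I = 16*135 = 2160)
y = -713 (y = 7 - 1/3*2160 = 7 - 720 = -713)
1/y = 1/(-713) = -1/713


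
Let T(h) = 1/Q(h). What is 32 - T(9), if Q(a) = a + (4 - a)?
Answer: 127/4 ≈ 31.750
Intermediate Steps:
Q(a) = 4
T(h) = 1/4
32 - T(9) = 32 - 1*1/4 = 32 - 1/4 = 127/4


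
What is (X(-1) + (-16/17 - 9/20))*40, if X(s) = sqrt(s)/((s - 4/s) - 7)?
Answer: -946/17 - 10*I ≈ -55.647 - 10.0*I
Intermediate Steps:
X(s) = sqrt(s)/(-7 + s - 4/s)
(X(-1) + (-16/17 - 9/20))*40 = ((-1)**(3/2)/(-4 + (-1)**2 - 7*(-1)) + (-16/17 - 9/20))*40 = ((-I)/(-4 + 1 + 7) + (-16*1/17 - 9*1/20))*40 = (-I/4 + (-16/17 - 9/20))*40 = (-I*(1/4) - 473/340)*40 = (-I/4 - 473/340)*40 = (-473/340 - I/4)*40 = -946/17 - 10*I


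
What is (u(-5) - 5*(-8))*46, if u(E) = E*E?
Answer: 2990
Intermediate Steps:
u(E) = E²
(u(-5) - 5*(-8))*46 = ((-5)² - 5*(-8))*46 = (25 + 40)*46 = 65*46 = 2990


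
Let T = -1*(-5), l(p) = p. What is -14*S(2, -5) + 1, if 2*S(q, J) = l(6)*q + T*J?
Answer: 92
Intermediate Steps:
T = 5
S(q, J) = 3*q + 5*J/2 (S(q, J) = (6*q + 5*J)/2 = (5*J + 6*q)/2 = 3*q + 5*J/2)
-14*S(2, -5) + 1 = -14*(3*2 + (5/2)*(-5)) + 1 = -14*(6 - 25/2) + 1 = -14*(-13/2) + 1 = 91 + 1 = 92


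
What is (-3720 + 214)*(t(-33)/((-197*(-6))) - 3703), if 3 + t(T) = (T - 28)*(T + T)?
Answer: 2555244673/197 ≈ 1.2971e+7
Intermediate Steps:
t(T) = -3 + 2*T*(-28 + T) (t(T) = -3 + (T - 28)*(T + T) = -3 + (-28 + T)*(2*T) = -3 + 2*T*(-28 + T))
(-3720 + 214)*(t(-33)/((-197*(-6))) - 3703) = (-3720 + 214)*((-3 - 56*(-33) + 2*(-33)²)/((-197*(-6))) - 3703) = -3506*((-3 + 1848 + 2*1089)/1182 - 3703) = -3506*((-3 + 1848 + 2178)*(1/1182) - 3703) = -3506*(4023*(1/1182) - 3703) = -3506*(1341/394 - 3703) = -3506*(-1457641/394) = 2555244673/197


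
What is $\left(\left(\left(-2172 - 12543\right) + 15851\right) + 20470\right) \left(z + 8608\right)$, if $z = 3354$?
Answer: $258450972$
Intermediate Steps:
$\left(\left(\left(-2172 - 12543\right) + 15851\right) + 20470\right) \left(z + 8608\right) = \left(\left(\left(-2172 - 12543\right) + 15851\right) + 20470\right) \left(3354 + 8608\right) = \left(\left(-14715 + 15851\right) + 20470\right) 11962 = \left(1136 + 20470\right) 11962 = 21606 \cdot 11962 = 258450972$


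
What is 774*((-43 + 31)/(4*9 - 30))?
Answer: -1548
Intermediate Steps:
774*((-43 + 31)/(4*9 - 30)) = 774*(-12/(36 - 30)) = 774*(-12/6) = 774*(-12*⅙) = 774*(-2) = -1548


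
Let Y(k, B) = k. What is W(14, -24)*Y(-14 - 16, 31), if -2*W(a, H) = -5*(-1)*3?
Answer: 225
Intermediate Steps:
W(a, H) = -15/2 (W(a, H) = -(-5*(-1))*3/2 = -5*3/2 = -½*15 = -15/2)
W(14, -24)*Y(-14 - 16, 31) = -15*(-14 - 16)/2 = -15/2*(-30) = 225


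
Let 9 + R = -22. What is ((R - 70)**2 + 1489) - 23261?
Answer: -11571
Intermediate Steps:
R = -31 (R = -9 - 22 = -31)
((R - 70)**2 + 1489) - 23261 = ((-31 - 70)**2 + 1489) - 23261 = ((-101)**2 + 1489) - 23261 = (10201 + 1489) - 23261 = 11690 - 23261 = -11571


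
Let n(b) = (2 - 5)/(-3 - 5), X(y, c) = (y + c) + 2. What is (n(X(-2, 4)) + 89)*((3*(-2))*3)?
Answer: -6435/4 ≈ -1608.8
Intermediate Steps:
X(y, c) = 2 + c + y (X(y, c) = (c + y) + 2 = 2 + c + y)
n(b) = 3/8 (n(b) = -3/(-8) = -3*(-⅛) = 3/8)
(n(X(-2, 4)) + 89)*((3*(-2))*3) = (3/8 + 89)*((3*(-2))*3) = 715*(-6*3)/8 = (715/8)*(-18) = -6435/4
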